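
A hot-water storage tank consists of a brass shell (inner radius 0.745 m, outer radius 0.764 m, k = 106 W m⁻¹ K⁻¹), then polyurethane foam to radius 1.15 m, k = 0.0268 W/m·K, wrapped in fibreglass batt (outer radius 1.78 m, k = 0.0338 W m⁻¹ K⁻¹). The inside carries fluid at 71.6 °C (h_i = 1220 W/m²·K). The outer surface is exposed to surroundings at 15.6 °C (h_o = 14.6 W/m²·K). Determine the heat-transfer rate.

Q = 27.6 W

Resistance network (inner→outer):
  R_conv,in = 1/(4πr²h) = 1/(4π·0.745²·1220) = 1.175×10^-4 K/W
  R_brass = (1/0.745 − 1/0.764)/(4πk) = 0.03338/(4π·106) = 2.506×10^-5 K/W
  R_polyurethane foam = (1/0.764 − 1/1.15)/(4πk) = 0.4393/(4π·0.0268) = 1.305 K/W
  R_fibreglass batt = (1/1.15 − 1/1.78)/(4πk) = 0.3078/(4π·0.0338) = 0.7246 K/W
  R_conv,out = 1/(4πr²h) = 1/(4π·1.78²·14.6) = 0.001720 K/W
ΣR = 1.175×10^-4 + 2.506×10^-5 + 1.305 + 0.7246 + 0.001720 = 2.031 K/W
Q = ΔT/ΣR = (71.6 °C − 15.6 °C)/2.031 = 27.6 W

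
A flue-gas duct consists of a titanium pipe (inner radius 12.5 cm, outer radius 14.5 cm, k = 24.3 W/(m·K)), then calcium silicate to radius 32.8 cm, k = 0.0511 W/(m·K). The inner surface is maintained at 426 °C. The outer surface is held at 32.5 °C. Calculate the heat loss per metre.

Q' = 155 W/m

Treat each layer as a resistance in series:
  R'_titanium = ln(0.145/0.125)/(2πk) = 0.1484/(2π·24.3) = 9.721×10^-4 m·K/W
  R'_calcium silicate = ln(0.328/0.145)/(2πk) = 0.8163/(2π·0.0511) = 2.542 m·K/W
ΣR = 9.721×10^-4 + 2.542 = 2.543 m·K/W
Q' = ΔT/ΣR = (426 °C − 32.5 °C)/2.543 = 155 W/m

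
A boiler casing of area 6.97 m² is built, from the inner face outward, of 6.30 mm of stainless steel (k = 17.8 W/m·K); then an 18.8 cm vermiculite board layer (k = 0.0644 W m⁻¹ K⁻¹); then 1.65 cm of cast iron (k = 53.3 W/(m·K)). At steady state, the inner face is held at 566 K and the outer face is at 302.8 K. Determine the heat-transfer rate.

Resistance network (inner→outer):
  R_stainless steel = L/(kA) = 0.00630/(17.8·6.97) = 5.078×10^-5 K/W
  R_vermiculite board = L/(kA) = 0.188/(0.0644·6.97) = 0.4188 K/W
  R_cast iron = L/(kA) = 0.0165/(53.3·6.97) = 4.441×10^-5 K/W
ΣR = 5.078×10^-5 + 0.4188 + 4.441×10^-5 = 0.4189 K/W
Q = ΔT/ΣR = (566 K − 302.8 K)/0.4189 = 628 W

Q = 628 W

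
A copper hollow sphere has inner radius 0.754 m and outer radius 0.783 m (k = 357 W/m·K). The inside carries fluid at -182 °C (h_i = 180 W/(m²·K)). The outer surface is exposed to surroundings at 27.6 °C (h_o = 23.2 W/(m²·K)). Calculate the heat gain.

Series thermal resistances, inner to outer:
  R_conv,in = 1/(4πr²h) = 1/(4π·0.754²·180) = 7.776×10^-4 K/W
  R_copper = (1/0.754 − 1/0.783)/(4πk) = 0.04912/(4π·357) = 1.095×10^-5 K/W
  R_conv,out = 1/(4πr²h) = 1/(4π·0.783²·23.2) = 0.005595 K/W
ΣR = 7.776×10^-4 + 1.095×10^-5 + 0.005595 = 0.006384 K/W
Q = ΔT/ΣR = (-182 °C − 27.6 °C)/0.006384 = -32800 W
(Negative Q ⇒ heat flows inward; heat gain = 32800 W.)

Q = 32.8 kW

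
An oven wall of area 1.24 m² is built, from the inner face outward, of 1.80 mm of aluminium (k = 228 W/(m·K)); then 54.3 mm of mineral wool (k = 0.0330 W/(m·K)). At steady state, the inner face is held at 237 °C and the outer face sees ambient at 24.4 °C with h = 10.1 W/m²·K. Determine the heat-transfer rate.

Q = 151 W

Series thermal resistances, inner to outer:
  R_aluminium = L/(kA) = 0.00180/(228·1.24) = 6.367×10^-6 K/W
  R_mineral wool = L/(kA) = 0.0543/(0.0330·1.24) = 1.327 K/W
  R_conv,out = 1/(hA) = 1/(10.1·1.24) = 0.07985 K/W
ΣR = 6.367×10^-6 + 1.327 + 0.07985 = 1.407 K/W
Q = ΔT/ΣR = (237 °C − 24.4 °C)/1.407 = 151 W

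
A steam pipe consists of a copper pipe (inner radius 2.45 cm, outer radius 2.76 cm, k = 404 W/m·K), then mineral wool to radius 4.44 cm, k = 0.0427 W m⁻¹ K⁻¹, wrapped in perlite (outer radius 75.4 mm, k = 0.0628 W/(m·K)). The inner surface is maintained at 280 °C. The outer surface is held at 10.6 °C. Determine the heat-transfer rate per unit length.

Resistance network (inner→outer):
  R'_copper = ln(0.0276/0.0245)/(2πk) = 0.1191/(2π·404) = 4.694×10^-5 m·K/W
  R'_mineral wool = ln(0.0444/0.0276)/(2πk) = 0.4754/(2π·0.0427) = 1.772 m·K/W
  R'_perlite = ln(0.0754/0.0444)/(2πk) = 0.5296/(2π·0.0628) = 1.342 m·K/W
ΣR = 4.694×10^-5 + 1.772 + 1.342 = 3.114 m·K/W
Q' = ΔT/ΣR = (280 °C − 10.6 °C)/3.114 = 86.5 W/m

Q' = 86.5 W/m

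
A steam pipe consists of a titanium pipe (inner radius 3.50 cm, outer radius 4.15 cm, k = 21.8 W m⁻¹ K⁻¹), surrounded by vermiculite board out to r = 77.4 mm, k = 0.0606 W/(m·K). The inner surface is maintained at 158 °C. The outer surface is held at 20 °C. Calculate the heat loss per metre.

Treat each layer as a resistance in series:
  R'_titanium = ln(0.0415/0.0350)/(2πk) = 0.1703/(2π·21.8) = 0.001244 m·K/W
  R'_vermiculite board = ln(0.0774/0.0415)/(2πk) = 0.6233/(2π·0.0606) = 1.637 m·K/W
ΣR = 0.001244 + 1.637 = 1.638 m·K/W
Q' = ΔT/ΣR = (158 °C − 20 °C)/1.638 = 84.2 W/m

Q' = 84.2 W/m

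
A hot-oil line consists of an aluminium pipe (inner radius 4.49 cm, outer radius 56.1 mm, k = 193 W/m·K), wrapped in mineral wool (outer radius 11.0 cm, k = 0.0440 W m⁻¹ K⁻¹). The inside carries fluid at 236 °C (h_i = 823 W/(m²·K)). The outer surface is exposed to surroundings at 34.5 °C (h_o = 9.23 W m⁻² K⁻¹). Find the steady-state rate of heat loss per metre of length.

Series thermal resistances, inner to outer:
  R'_conv,in = 1/(2πr h) = 1/(2π·0.0449·823) = 0.004307 m·K/W
  R'_aluminium = ln(0.0561/0.0449)/(2πk) = 0.2227/(2π·193) = 1.836×10^-4 m·K/W
  R'_mineral wool = ln(0.110/0.0561)/(2πk) = 0.6733/(2π·0.0440) = 2.436 m·K/W
  R'_conv,out = 1/(2πr h) = 1/(2π·0.110·9.23) = 0.1568 m·K/W
ΣR = 0.004307 + 1.836×10^-4 + 2.436 + 0.1568 = 2.597 m·K/W
Q' = ΔT/ΣR = (236 °C − 34.5 °C)/2.597 = 77.6 W/m

Q' = 77.6 W/m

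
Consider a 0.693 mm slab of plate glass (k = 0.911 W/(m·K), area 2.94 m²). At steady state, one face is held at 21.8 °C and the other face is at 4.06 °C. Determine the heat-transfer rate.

Q = 68600 W

Q = kA·ΔT/L = 0.911 × 2.94 × |21.8 °C − 4.06 °C| / 6.93×10^-4 = 68600 W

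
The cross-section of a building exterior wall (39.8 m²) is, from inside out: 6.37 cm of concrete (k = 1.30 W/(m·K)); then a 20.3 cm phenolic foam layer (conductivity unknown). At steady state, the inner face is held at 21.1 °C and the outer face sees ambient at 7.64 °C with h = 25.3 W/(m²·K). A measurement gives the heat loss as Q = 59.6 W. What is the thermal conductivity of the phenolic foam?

ΣR = ΔT/Q = |21.1 − 7.64|/59.6 = 0.2258 K/W
Known resistances:
  R_concrete = L/(kA) = 0.0637/(1.30·39.8) = 0.001231 K/W
  R_conv,out = 1/(hA) = 1/(25.3·39.8) = 9.931×10^-4 K/W
R_phenolic foam = ΣR − ΣR_known = 0.2258 − 0.002224 = 0.2236 K/W
L/(kA) = 0.2236 ⇒ k = 0.203/(0.2236·39.8) = 0.0228 W/m·K

k = 0.0228 W/m·K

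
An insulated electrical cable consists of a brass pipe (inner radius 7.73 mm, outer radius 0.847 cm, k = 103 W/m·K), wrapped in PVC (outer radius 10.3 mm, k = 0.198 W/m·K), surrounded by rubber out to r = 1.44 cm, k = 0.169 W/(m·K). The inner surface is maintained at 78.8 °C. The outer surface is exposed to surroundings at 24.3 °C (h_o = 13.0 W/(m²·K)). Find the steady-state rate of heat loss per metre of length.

Treat each layer as a resistance in series:
  R'_brass = ln(0.00847/0.00773)/(2πk) = 0.09142/(2π·103) = 1.413×10^-4 m·K/W
  R'_PVC = ln(0.0103/0.00847)/(2πk) = 0.1956/(2π·0.198) = 0.1572 m·K/W
  R'_rubber = ln(0.0144/0.0103)/(2πk) = 0.3351/(2π·0.169) = 0.3156 m·K/W
  R'_conv,out = 1/(2πr h) = 1/(2π·0.0144·13.0) = 0.8502 m·K/W
ΣR = 1.413×10^-4 + 0.1572 + 0.3156 + 0.8502 = 1.323 m·K/W
Q' = ΔT/ΣR = (78.8 °C − 24.3 °C)/1.323 = 41.2 W/m

Q' = 41.2 W/m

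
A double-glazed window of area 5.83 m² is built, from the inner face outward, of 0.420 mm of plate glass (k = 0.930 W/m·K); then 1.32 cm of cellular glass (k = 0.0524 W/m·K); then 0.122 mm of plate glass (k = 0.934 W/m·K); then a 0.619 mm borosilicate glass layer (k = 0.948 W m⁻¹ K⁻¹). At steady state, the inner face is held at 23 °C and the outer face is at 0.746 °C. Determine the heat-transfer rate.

Q = 513 W

Series thermal resistances, inner to outer:
  R_plate glass = L/(kA) = 4.20×10^-4/(0.930·5.83) = 7.746×10^-5 K/W
  R_cellular glass = L/(kA) = 0.0132/(0.0524·5.83) = 0.04321 K/W
  R_plate glass = L/(kA) = 1.22×10^-4/(0.934·5.83) = 2.240×10^-5 K/W
  R_borosilicate glass = L/(kA) = 6.19×10^-4/(0.948·5.83) = 1.120×10^-4 K/W
ΣR = 7.746×10^-5 + 0.04321 + 2.240×10^-5 + 1.120×10^-4 = 0.04342 K/W
Q = ΔT/ΣR = (23 °C − 0.746 °C)/0.04342 = 513 W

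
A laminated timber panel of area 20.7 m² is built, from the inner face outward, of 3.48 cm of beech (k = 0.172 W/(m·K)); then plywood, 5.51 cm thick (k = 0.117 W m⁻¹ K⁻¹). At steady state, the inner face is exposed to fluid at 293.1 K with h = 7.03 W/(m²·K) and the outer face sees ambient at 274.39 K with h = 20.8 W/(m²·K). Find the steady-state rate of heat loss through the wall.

Q = 448 W

Resistance network (inner→outer):
  R_conv,in = 1/(hA) = 1/(7.03·20.7) = 0.006872 K/W
  R_beech = L/(kA) = 0.0348/(0.172·20.7) = 0.009774 K/W
  R_plywood = L/(kA) = 0.0551/(0.117·20.7) = 0.02275 K/W
  R_conv,out = 1/(hA) = 1/(20.8·20.7) = 0.002323 K/W
ΣR = 0.006872 + 0.009774 + 0.02275 + 0.002323 = 0.04172 K/W
Q = ΔT/ΣR = (293.1 K − 274.39 K)/0.04172 = 448 W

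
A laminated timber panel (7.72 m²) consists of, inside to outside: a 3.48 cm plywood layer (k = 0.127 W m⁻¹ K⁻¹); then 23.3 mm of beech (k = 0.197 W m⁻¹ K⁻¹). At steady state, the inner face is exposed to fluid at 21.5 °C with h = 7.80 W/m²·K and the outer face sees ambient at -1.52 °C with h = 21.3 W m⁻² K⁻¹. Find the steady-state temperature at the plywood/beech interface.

T = 5.18 °C

Series thermal resistances, inner to outer:
  R_conv,in = 1/(hA) = 1/(7.80·7.72) = 0.01661 K/W
  R_plywood = L/(kA) = 0.0348/(0.127·7.72) = 0.03549 K/W
  R_beech = L/(kA) = 0.0233/(0.197·7.72) = 0.01532 K/W
  R_conv,out = 1/(hA) = 1/(21.3·7.72) = 0.006081 K/W
ΣR = 0.01661 + 0.03549 + 0.01532 + 0.006081 = 0.07350 K/W
Q = ΔT/ΣR = (21.5 °C − -1.52 °C)/0.07350 = 313.2 W
From the inner boundary to the plywood/beech interface, ΣR_partial = 0.05210 K/W.
T_interface = T_in − Q·ΣR_partial = 21.5 °C − (313.2)(0.05210) = 5.18 °C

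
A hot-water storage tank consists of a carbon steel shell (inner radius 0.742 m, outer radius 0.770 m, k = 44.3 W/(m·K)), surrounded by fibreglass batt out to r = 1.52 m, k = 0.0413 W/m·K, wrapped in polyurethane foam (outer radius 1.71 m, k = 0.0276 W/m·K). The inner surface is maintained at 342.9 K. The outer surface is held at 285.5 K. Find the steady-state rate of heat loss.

Q = 39.7 W

Series thermal resistances, inner to outer:
  R_carbon steel = (1/0.742 − 1/0.770)/(4πk) = 0.04901/(4π·44.3) = 8.803×10^-5 K/W
  R_fibreglass batt = (1/0.770 − 1/1.52)/(4πk) = 0.6408/(4π·0.0413) = 1.235 K/W
  R_polyurethane foam = (1/1.52 − 1/1.71)/(4πk) = 0.07310/(4π·0.0276) = 0.2108 K/W
ΣR = 8.803×10^-5 + 1.235 + 0.2108 = 1.446 K/W
Q = ΔT/ΣR = (342.9 K − 285.5 K)/1.446 = 39.7 W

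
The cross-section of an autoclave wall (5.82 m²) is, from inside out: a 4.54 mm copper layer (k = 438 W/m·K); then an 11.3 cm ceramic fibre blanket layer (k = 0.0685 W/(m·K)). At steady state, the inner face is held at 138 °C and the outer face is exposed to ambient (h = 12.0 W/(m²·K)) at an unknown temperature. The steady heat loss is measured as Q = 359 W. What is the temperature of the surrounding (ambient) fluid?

Series resistances:
  R_copper = L/(kA) = 0.00454/(438·5.82) = 1.781×10^-6 K/W
  R_ceramic fibre blanket = L/(kA) = 0.113/(0.0685·5.82) = 0.2834 K/W
  R_conv,out = 1/(hA) = 1/(12.0·5.82) = 0.01432 K/W
ΣR = 0.2978 K/W
ΔT = Q·ΣR = 359 × 0.2978 = 106.9 K
Heat flows outward, so T_out = T_in − ΔT = 138 − 106.9 = 31.1 °C

T_out = 31.1 °C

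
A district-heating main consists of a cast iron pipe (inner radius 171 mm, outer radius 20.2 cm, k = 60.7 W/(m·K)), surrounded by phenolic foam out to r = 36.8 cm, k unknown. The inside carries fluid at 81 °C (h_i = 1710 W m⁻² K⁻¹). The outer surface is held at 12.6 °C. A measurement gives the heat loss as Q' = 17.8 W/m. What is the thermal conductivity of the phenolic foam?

k = 0.0248 W/m·K

ΣR = ΔT/Q' = |81 − 12.6|/17.8 = 3.843 m·K/W
Known resistances:
  R'_conv,in = 1/(2πr h) = 1/(2π·0.171·1710) = 5.443×10^-4 m·K/W
  R'_cast iron = ln(0.202/0.171)/(2πk) = 0.1666/(2π·60.7) = 4.368×10^-4 m·K/W
R_phenolic foam = ΣR − ΣR_known = 3.843 − 9.811×10^-4 = 3.842 m·K/W
ln(r₂/r₁)/(2πk) = 3.842 ⇒ k = 0.5998/(2π·3.842) = 0.0248 W/m·K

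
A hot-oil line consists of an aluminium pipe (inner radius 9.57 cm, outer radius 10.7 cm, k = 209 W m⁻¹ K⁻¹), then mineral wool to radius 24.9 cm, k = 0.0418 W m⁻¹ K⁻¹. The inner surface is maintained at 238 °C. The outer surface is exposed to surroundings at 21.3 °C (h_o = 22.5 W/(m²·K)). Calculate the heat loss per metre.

Q' = 66.8 W/m

Series thermal resistances, inner to outer:
  R'_aluminium = ln(0.107/0.0957)/(2πk) = 0.1116/(2π·209) = 8.499×10^-5 m·K/W
  R'_mineral wool = ln(0.249/0.107)/(2πk) = 0.8446/(2π·0.0418) = 3.216 m·K/W
  R'_conv,out = 1/(2πr h) = 1/(2π·0.249·22.5) = 0.02841 m·K/W
ΣR = 8.499×10^-5 + 3.216 + 0.02841 = 3.244 m·K/W
Q' = ΔT/ΣR = (238 °C − 21.3 °C)/3.244 = 66.8 W/m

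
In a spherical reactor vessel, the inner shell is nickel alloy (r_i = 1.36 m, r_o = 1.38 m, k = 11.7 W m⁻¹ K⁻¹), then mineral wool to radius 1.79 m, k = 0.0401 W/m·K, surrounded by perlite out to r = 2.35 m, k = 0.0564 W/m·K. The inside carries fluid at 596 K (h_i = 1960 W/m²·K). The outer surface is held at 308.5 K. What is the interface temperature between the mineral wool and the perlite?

T = 413 K

Treat each layer as a resistance in series:
  R_conv,in = 1/(4πr²h) = 1/(4π·1.36²·1960) = 2.195×10^-5 K/W
  R_nickel alloy = (1/1.36 − 1/1.38)/(4πk) = 0.01066/(4π·11.7) = 7.248×10^-5 K/W
  R_mineral wool = (1/1.38 − 1/1.79)/(4πk) = 0.1660/(4π·0.0401) = 0.3294 K/W
  R_perlite = (1/1.79 − 1/2.35)/(4πk) = 0.1331/(4π·0.0564) = 0.1878 K/W
ΣR = 2.195×10^-5 + 7.248×10^-5 + 0.3294 + 0.1878 = 0.5173 K/W
Q = ΔT/ΣR = (596 K − 308.5 K)/0.5173 = 555.8 W
From the inner boundary to the mineral wool/perlite interface, ΣR_partial = 0.3295 K/W.
T_interface = T_in − Q·ΣR_partial = 596 K − (555.8)(0.3295) = 413 K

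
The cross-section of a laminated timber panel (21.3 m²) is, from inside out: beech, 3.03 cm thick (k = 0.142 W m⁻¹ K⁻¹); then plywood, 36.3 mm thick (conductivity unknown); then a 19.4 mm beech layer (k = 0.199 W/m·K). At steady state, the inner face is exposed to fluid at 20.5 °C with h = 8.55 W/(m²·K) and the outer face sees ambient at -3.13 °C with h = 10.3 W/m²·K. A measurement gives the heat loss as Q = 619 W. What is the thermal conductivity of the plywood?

k = 0.126 W/m·K

ΣR = ΔT/Q = |20.5 − -3.13|/619 = 0.03817 K/W
Known resistances:
  R_conv,in = 1/(hA) = 1/(8.55·21.3) = 0.005491 K/W
  R_beech = L/(kA) = 0.0303/(0.142·21.3) = 0.01002 K/W
  R_beech = L/(kA) = 0.0194/(0.199·21.3) = 0.004577 K/W
  R_conv,out = 1/(hA) = 1/(10.3·21.3) = 0.004558 K/W
R_plywood = ΣR − ΣR_known = 0.03817 − 0.02465 = 0.01352 K/W
L/(kA) = 0.01352 ⇒ k = 0.0363/(0.01352·21.3) = 0.126 W/m·K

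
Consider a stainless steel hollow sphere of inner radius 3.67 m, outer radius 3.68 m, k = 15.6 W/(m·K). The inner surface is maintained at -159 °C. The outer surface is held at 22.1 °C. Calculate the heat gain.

Q = 4.79×10^7 W

Q = 4πk·ΔT/(1/r₁ − 1/r₂) = 4π × 15.6 × 181.1 / (1/3.67 − 1/3.68) = 4.79×10^7 W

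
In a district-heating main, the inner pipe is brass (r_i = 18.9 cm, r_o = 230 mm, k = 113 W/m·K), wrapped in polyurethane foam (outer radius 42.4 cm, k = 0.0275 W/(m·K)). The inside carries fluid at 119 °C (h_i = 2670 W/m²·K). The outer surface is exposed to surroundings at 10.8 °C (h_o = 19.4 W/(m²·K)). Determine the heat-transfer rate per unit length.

Q' = 30.4 W/m

Treat each layer as a resistance in series:
  R'_conv,in = 1/(2πr h) = 1/(2π·0.189·2670) = 3.154×10^-4 m·K/W
  R'_brass = ln(0.230/0.189)/(2πk) = 0.1963/(2π·113) = 2.765×10^-4 m·K/W
  R'_polyurethane foam = ln(0.424/0.230)/(2πk) = 0.6117/(2π·0.0275) = 3.540 m·K/W
  R'_conv,out = 1/(2πr h) = 1/(2π·0.424·19.4) = 0.01935 m·K/W
ΣR = 3.154×10^-4 + 2.765×10^-4 + 3.540 + 0.01935 = 3.560 m·K/W
Q' = ΔT/ΣR = (119 °C − 10.8 °C)/3.560 = 30.4 W/m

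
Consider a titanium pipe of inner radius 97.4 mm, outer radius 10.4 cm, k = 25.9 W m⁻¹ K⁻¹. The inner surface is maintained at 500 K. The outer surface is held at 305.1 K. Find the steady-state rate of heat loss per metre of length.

Q' = 2πk·ΔT/ln(r₂/r₁) = 2π × 25.9 × 194.9 / ln(0.104/0.0974) = 4.84×10^5 W/m

Q' = 4.84×10^5 W/m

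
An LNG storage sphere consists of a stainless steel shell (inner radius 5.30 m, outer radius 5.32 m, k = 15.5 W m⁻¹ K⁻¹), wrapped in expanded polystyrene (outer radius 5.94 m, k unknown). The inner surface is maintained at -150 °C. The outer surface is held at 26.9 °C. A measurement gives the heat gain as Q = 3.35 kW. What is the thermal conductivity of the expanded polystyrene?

k = 0.0296 W/m·K

ΣR = ΔT/Q = |-150 − 26.9|/3350 = 0.05281 K/W
Known resistances:
  R_stainless steel = (1/5.30 − 1/5.32)/(4πk) = 7.093×10^-4/(4π·15.5) = 3.642×10^-6 K/W
R_expanded polystyrene = ΣR − ΣR_known = 0.05281 − 3.642×10^-6 = 0.05281 K/W
(1/r₁−1/r₂)/(4πk) = 0.05281 ⇒ k = 0.01962/(4π·0.05281) = 0.0296 W/m·K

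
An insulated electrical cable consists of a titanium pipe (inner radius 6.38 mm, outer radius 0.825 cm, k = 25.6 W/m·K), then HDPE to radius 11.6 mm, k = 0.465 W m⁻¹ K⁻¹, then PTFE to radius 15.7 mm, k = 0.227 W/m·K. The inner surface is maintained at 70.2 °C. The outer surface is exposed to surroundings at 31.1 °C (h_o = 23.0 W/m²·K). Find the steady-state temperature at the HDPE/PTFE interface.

Treat each layer as a resistance in series:
  R'_titanium = ln(0.00825/0.00638)/(2πk) = 0.2570/(2π·25.6) = 0.001598 m·K/W
  R'_HDPE = ln(0.0116/0.00825)/(2πk) = 0.3408/(2π·0.465) = 0.1166 m·K/W
  R'_PTFE = ln(0.0157/0.0116)/(2πk) = 0.3027/(2π·0.227) = 0.2122 m·K/W
  R'_conv,out = 1/(2πr h) = 1/(2π·0.0157·23.0) = 0.4408 m·K/W
ΣR = 0.001598 + 0.1166 + 0.2122 + 0.4408 = 0.7712 m·K/W
Q' = ΔT/ΣR = (70.2 °C − 31.1 °C)/0.7712 = 50.70 W/m
From the inner boundary to the HDPE/PTFE interface, ΣR_partial = 0.1182 m·K/W.
T_interface = T_in − Q'·ΣR_partial = 70.2 °C − (50.70)(0.1182) = 64.2 °C

T = 64.2 °C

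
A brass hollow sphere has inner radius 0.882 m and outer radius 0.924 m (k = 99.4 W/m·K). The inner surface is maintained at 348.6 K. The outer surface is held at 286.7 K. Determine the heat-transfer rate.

Q = 1.50×10^6 W

Q = 4πk·ΔT/(1/r₁ − 1/r₂) = 4π × 99.4 × 61.9 / (1/0.882 − 1/0.924) = 1.50×10^6 W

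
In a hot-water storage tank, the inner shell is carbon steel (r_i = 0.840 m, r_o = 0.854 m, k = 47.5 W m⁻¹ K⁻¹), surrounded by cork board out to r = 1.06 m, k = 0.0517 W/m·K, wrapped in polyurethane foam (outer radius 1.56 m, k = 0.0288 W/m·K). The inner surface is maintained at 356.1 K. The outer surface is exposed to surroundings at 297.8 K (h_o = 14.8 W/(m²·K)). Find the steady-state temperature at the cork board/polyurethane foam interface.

Resistance network (inner→outer):
  R_carbon steel = (1/0.840 − 1/0.854)/(4πk) = 0.01952/(4π·47.5) = 3.270×10^-5 K/W
  R_cork board = (1/0.854 − 1/1.06)/(4πk) = 0.2276/(4π·0.0517) = 0.3503 K/W
  R_polyurethane foam = (1/1.06 − 1/1.56)/(4πk) = 0.3024/(4π·0.0288) = 0.8355 K/W
  R_conv,out = 1/(4πr²h) = 1/(4π·1.56²·14.8) = 0.002209 K/W
ΣR = 3.270×10^-5 + 0.3503 + 0.8355 + 0.002209 = 1.188 K/W
Q = ΔT/ΣR = (356.1 K − 297.8 K)/1.188 = 49.07 W
From the inner boundary to the cork board/polyurethane foam interface, ΣR_partial = 0.3503 K/W.
T_interface = T_in − Q·ΣR_partial = 356.1 K − (49.07)(0.3503) = 338.9 K

T = 338.9 K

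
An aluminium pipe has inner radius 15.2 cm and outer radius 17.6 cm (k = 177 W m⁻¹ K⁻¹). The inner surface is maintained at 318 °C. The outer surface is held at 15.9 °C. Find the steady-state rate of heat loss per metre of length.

Q' = 2πk·ΔT/ln(r₂/r₁) = 2π × 177 × 302.1 / ln(0.176/0.152) = 2.29×10^6 W/m

Q' = 2.29×10^6 W/m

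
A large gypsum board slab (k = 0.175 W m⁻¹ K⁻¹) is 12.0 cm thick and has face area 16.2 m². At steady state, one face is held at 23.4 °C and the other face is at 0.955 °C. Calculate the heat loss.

Q = kA·ΔT/L = 0.175 × 16.2 × |23.4 °C − 0.955 °C| / 0.120 = 530 W

Q = 530 W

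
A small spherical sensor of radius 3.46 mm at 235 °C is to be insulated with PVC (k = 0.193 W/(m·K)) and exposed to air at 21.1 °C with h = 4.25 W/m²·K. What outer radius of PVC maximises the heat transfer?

For a sphere, r_cr = 2k_ins/h = 2·0.193/4.25 = 0.0908 m = 9.08 cm

r_cr = 9.08 cm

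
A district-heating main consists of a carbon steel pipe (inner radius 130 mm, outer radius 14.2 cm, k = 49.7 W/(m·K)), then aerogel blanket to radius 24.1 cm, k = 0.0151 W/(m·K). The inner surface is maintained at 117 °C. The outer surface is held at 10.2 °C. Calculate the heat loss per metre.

Q' = 19.2 W/m

Treat each layer as a resistance in series:
  R'_carbon steel = ln(0.142/0.130)/(2πk) = 0.08829/(2π·49.7) = 2.827×10^-4 m·K/W
  R'_aerogel blanket = ln(0.241/0.142)/(2πk) = 0.5290/(2π·0.0151) = 5.575 m·K/W
ΣR = 2.827×10^-4 + 5.575 = 5.575 m·K/W
Q' = ΔT/ΣR = (117 °C − 10.2 °C)/5.575 = 19.2 W/m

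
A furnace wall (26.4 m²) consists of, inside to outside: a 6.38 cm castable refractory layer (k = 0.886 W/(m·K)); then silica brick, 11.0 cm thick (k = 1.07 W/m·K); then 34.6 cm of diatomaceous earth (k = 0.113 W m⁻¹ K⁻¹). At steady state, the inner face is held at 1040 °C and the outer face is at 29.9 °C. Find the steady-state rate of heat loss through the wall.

Series thermal resistances, inner to outer:
  R_castable refractory = L/(kA) = 0.0638/(0.886·26.4) = 0.002728 K/W
  R_silica brick = L/(kA) = 0.110/(1.07·26.4) = 0.003894 K/W
  R_diatomaceous earth = L/(kA) = 0.346/(0.113·26.4) = 0.1160 K/W
ΣR = 0.002728 + 0.003894 + 0.1160 = 0.1226 K/W
Q = ΔT/ΣR = (1040 °C − 29.9 °C)/0.1226 = 8240 W

Q = 8240 W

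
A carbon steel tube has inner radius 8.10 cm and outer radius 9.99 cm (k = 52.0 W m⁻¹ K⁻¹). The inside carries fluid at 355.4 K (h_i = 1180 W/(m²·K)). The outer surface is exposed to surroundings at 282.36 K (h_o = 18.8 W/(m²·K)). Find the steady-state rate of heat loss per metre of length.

Treat each layer as a resistance in series:
  R'_conv,in = 1/(2πr h) = 1/(2π·0.0810·1180) = 0.001665 m·K/W
  R'_carbon steel = ln(0.0999/0.0810)/(2πk) = 0.2097/(2π·52.0) = 6.419×10^-4 m·K/W
  R'_conv,out = 1/(2πr h) = 1/(2π·0.0999·18.8) = 0.08474 m·K/W
ΣR = 0.001665 + 6.419×10^-4 + 0.08474 = 0.08705 m·K/W
Q' = ΔT/ΣR = (355.4 K − 282.36 K)/0.08705 = 839 W/m

Q' = 839 W/m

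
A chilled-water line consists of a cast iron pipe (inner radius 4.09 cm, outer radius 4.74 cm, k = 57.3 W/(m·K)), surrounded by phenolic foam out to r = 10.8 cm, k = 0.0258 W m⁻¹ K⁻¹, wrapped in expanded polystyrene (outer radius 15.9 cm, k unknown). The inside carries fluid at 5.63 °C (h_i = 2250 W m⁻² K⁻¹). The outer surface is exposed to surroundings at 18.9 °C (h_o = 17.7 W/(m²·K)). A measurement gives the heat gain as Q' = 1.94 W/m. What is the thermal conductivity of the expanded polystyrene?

k = 0.0362 W/m·K

ΣR = ΔT/Q' = |5.63 − 18.9|/1.94 = 6.840 m·K/W
Known resistances:
  R'_conv,in = 1/(2πr h) = 1/(2π·0.0409·2250) = 0.001729 m·K/W
  R'_cast iron = ln(0.0474/0.0409)/(2πk) = 0.1475/(2π·57.3) = 4.097×10^-4 m·K/W
  R'_phenolic foam = ln(0.108/0.0474)/(2πk) = 0.8235/(2π·0.0258) = 5.080 m·K/W
  R'_conv,out = 1/(2πr h) = 1/(2π·0.159·17.7) = 0.05655 m·K/W
R_expanded polystyrene = ΣR − ΣR_known = 6.840 − 5.139 = 1.701 m·K/W
ln(r₂/r₁)/(2πk) = 1.701 ⇒ k = 0.3868/(2π·1.701) = 0.0362 W/m·K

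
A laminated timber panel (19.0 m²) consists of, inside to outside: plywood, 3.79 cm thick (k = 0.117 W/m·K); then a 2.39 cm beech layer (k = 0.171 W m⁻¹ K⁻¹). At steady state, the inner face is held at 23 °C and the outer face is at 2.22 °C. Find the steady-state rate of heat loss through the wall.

Q = 851 W

Resistance network (inner→outer):
  R_plywood = L/(kA) = 0.0379/(0.117·19.0) = 0.01705 K/W
  R_beech = L/(kA) = 0.0239/(0.171·19.0) = 0.007356 K/W
ΣR = 0.01705 + 0.007356 = 0.02441 K/W
Q = ΔT/ΣR = (23 °C − 2.22 °C)/0.02441 = 851 W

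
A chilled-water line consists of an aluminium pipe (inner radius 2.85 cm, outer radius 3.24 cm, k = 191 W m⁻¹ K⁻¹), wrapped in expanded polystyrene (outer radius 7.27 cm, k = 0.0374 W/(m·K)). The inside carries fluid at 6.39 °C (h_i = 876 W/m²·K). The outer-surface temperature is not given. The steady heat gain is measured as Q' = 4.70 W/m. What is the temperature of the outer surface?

Series resistances:
  R'_conv,in = 1/(2πr h) = 1/(2π·0.0285·876) = 0.006375 m·K/W
  R'_aluminium = ln(0.0324/0.0285)/(2πk) = 0.1283/(2π·191) = 1.069×10^-4 m·K/W
  R'_expanded polystyrene = ln(0.0727/0.0324)/(2πk) = 0.8082/(2π·0.0374) = 3.439 m·K/W
ΣR = 3.446 m·K/W
ΔT = Q'·ΣR = 4.70 × 3.446 = 16.20 K
Heat flows inward, so T_out = T_in + ΔT = 6.39 + 16.20 = 22.6 °C

T_out = 22.6 °C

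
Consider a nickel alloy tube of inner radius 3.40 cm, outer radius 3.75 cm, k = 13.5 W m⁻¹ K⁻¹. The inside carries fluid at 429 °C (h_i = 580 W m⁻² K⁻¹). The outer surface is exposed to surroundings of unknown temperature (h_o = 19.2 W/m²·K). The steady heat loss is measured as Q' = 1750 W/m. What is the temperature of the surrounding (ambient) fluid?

T_out = 26.0 °C

Series resistances:
  R'_conv,in = 1/(2πr h) = 1/(2π·0.0340·580) = 0.008071 m·K/W
  R'_nickel alloy = ln(0.0375/0.0340)/(2πk) = 0.09798/(2π·13.5) = 0.001155 m·K/W
  R'_conv,out = 1/(2πr h) = 1/(2π·0.0375·19.2) = 0.2210 m·K/W
ΣR = 0.2303 m·K/W
ΔT = Q'·ΣR = 1750 × 0.2303 = 403.0 K
Heat flows outward, so T_out = T_in − ΔT = 429 − 403.0 = 26.0 °C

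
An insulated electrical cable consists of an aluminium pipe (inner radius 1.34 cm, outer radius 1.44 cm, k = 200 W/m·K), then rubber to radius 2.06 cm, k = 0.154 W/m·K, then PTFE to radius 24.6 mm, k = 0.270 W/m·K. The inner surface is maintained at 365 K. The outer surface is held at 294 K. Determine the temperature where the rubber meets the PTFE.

Series thermal resistances, inner to outer:
  R'_aluminium = ln(0.0144/0.0134)/(2πk) = 0.07197/(2π·200) = 5.727×10^-5 m·K/W
  R'_rubber = ln(0.0206/0.0144)/(2πk) = 0.3581/(2π·0.154) = 0.3700 m·K/W
  R'_PTFE = ln(0.0246/0.0206)/(2πk) = 0.1775/(2π·0.270) = 0.1046 m·K/W
ΣR = 5.727×10^-5 + 0.3700 + 0.1046 = 0.4747 m·K/W
Q' = ΔT/ΣR = (365 K − 294 K)/0.4747 = 149.6 W/m
From the inner boundary to the rubber/PTFE interface, ΣR_partial = 0.3701 m·K/W.
T_interface = T_in − Q'·ΣR_partial = 365 K − (149.6)(0.3701) = 309.6 K

T = 309.6 K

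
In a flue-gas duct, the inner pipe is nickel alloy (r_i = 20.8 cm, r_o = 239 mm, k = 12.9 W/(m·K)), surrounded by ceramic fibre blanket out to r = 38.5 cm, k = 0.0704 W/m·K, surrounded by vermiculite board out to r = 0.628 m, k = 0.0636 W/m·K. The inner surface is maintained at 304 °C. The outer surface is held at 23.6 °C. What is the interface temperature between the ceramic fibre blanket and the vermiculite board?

T = 173 °C

Treat each layer as a resistance in series:
  R'_nickel alloy = ln(0.239/0.208)/(2πk) = 0.1389/(2π·12.9) = 0.001714 m·K/W
  R'_ceramic fibre blanket = ln(0.385/0.239)/(2πk) = 0.4768/(2π·0.0704) = 1.078 m·K/W
  R'_vermiculite board = ln(0.628/0.385)/(2πk) = 0.4893/(2π·0.0636) = 1.224 m·K/W
ΣR = 0.001714 + 1.078 + 1.224 = 2.304 m·K/W
Q' = ΔT/ΣR = (304 °C − 23.6 °C)/2.304 = 121.7 W/m
From the inner boundary to the ceramic fibre blanket/vermiculite board interface, ΣR_partial = 1.080 m·K/W.
T_interface = T_in − Q'·ΣR_partial = 304 °C − (121.7)(1.080) = 173 °C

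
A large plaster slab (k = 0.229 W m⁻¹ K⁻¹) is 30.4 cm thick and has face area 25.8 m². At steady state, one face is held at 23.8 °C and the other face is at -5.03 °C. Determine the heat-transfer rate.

Q = kA·ΔT/L = 0.229 × 25.8 × |23.8 °C − -5.03 °C| / 0.304 = 560 W

Q = 560 W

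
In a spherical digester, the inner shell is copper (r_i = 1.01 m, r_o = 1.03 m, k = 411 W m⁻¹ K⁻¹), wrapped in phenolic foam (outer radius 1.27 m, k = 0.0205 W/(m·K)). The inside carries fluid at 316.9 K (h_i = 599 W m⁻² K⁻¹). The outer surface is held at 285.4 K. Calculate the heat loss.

Q = 44.2 W

Treat each layer as a resistance in series:
  R_conv,in = 1/(4πr²h) = 1/(4π·1.01²·599) = 1.302×10^-4 K/W
  R_copper = (1/1.01 − 1/1.03)/(4πk) = 0.01923/(4π·411) = 3.722×10^-6 K/W
  R_phenolic foam = (1/1.03 − 1/1.27)/(4πk) = 0.1835/(4π·0.0205) = 0.7122 K/W
ΣR = 1.302×10^-4 + 3.722×10^-6 + 0.7122 = 0.7123 K/W
Q = ΔT/ΣR = (316.9 K − 285.4 K)/0.7123 = 44.2 W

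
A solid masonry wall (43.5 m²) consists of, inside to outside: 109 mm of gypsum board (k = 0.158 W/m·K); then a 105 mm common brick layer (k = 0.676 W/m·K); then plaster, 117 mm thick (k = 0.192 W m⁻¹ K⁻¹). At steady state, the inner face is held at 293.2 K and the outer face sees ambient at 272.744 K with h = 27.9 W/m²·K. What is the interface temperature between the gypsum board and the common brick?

T = 283.7 K

Resistance network (inner→outer):
  R_gypsum board = L/(kA) = 0.109/(0.158·43.5) = 0.01586 K/W
  R_common brick = L/(kA) = 0.105/(0.676·43.5) = 0.003571 K/W
  R_plaster = L/(kA) = 0.117/(0.192·43.5) = 0.01401 K/W
  R_conv,out = 1/(hA) = 1/(27.9·43.5) = 8.240×10^-4 K/W
ΣR = 0.01586 + 0.003571 + 0.01401 + 8.240×10^-4 = 0.03426 K/W
Q = ΔT/ΣR = (293.2 K − 272.744 K)/0.03426 = 597.1 W
From the inner boundary to the gypsum board/common brick interface, ΣR_partial = 0.01586 K/W.
T_interface = T_in − Q·ΣR_partial = 293.2 K − (597.1)(0.01586) = 283.7 K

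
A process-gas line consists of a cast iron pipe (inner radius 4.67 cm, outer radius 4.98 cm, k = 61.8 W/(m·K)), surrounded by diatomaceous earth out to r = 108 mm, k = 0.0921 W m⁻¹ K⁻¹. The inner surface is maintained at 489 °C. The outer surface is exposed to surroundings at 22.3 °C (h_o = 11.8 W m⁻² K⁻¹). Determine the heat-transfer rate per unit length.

Q' = 319 W/m

Series thermal resistances, inner to outer:
  R'_cast iron = ln(0.0498/0.0467)/(2πk) = 0.06427/(2π·61.8) = 1.655×10^-4 m·K/W
  R'_diatomaceous earth = ln(0.108/0.0498)/(2πk) = 0.7741/(2π·0.0921) = 1.338 m·K/W
  R'_conv,out = 1/(2πr h) = 1/(2π·0.108·11.8) = 0.1249 m·K/W
ΣR = 1.655×10^-4 + 1.338 + 0.1249 = 1.463 m·K/W
Q' = ΔT/ΣR = (489 °C − 22.3 °C)/1.463 = 319 W/m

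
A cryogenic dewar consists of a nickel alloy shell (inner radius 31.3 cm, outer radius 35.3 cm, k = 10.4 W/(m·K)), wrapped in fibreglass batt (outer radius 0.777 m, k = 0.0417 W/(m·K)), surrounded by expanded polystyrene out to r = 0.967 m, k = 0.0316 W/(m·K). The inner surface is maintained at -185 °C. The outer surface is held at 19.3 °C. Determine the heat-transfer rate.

Q = 56.9 W

Series thermal resistances, inner to outer:
  R_nickel alloy = (1/0.313 − 1/0.353)/(4πk) = 0.3620/(4π·10.4) = 0.002770 K/W
  R_fibreglass batt = (1/0.353 − 1/0.777)/(4πk) = 1.546/(4π·0.0417) = 2.950 K/W
  R_expanded polystyrene = (1/0.777 − 1/0.967)/(4πk) = 0.2529/(4π·0.0316) = 0.6368 K/W
ΣR = 0.002770 + 2.950 + 0.6368 = 3.590 K/W
Q = ΔT/ΣR = (-185 °C − 19.3 °C)/3.590 = -56.9 W
(Negative Q ⇒ heat flows inward; heat gain = 56.9 W.)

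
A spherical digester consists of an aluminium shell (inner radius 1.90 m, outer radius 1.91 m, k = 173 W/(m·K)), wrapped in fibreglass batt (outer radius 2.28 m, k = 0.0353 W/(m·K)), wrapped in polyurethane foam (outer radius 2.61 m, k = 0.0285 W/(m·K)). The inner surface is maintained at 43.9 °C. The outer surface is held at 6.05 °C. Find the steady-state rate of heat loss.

Treat each layer as a resistance in series:
  R_aluminium = (1/1.90 − 1/1.91)/(4πk) = 0.002756/(4π·173) = 1.268×10^-6 K/W
  R_fibreglass batt = (1/1.91 − 1/2.28)/(4πk) = 0.08496/(4π·0.0353) = 0.1915 K/W
  R_polyurethane foam = (1/2.28 − 1/2.61)/(4πk) = 0.05545/(4π·0.0285) = 0.1548 K/W
ΣR = 1.268×10^-6 + 0.1915 + 0.1548 = 0.3463 K/W
Q = ΔT/ΣR = (43.9 °C − 6.05 °C)/0.3463 = 109 W

Q = 109 W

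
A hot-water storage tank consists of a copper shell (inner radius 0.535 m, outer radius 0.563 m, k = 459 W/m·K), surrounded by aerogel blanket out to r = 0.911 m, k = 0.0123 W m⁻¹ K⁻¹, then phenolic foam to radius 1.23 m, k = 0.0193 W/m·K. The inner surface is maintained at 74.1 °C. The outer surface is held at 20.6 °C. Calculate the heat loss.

Q = 9.62 W

Treat each layer as a resistance in series:
  R_copper = (1/0.535 − 1/0.563)/(4πk) = 0.09296/(4π·459) = 1.612×10^-5 K/W
  R_aerogel blanket = (1/0.563 − 1/0.911)/(4πk) = 0.6785/(4π·0.0123) = 4.390 K/W
  R_phenolic foam = (1/0.911 − 1/1.23)/(4πk) = 0.2847/(4π·0.0193) = 1.174 K/W
ΣR = 1.612×10^-5 + 4.390 + 1.174 = 5.564 K/W
Q = ΔT/ΣR = (74.1 °C − 20.6 °C)/5.564 = 9.62 W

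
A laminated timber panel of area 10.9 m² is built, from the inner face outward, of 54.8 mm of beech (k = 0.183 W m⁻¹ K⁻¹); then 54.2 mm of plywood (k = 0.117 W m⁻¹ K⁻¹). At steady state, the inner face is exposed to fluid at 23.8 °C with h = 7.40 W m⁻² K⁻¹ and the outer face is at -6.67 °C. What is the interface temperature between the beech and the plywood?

T = 9.05 °C

Series thermal resistances, inner to outer:
  R_conv,in = 1/(hA) = 1/(7.40·10.9) = 0.01240 K/W
  R_beech = L/(kA) = 0.0548/(0.183·10.9) = 0.02747 K/W
  R_plywood = L/(kA) = 0.0542/(0.117·10.9) = 0.04250 K/W
ΣR = 0.01240 + 0.02747 + 0.04250 = 0.08237 K/W
Q = ΔT/ΣR = (23.8 °C − -6.67 °C)/0.08237 = 369.9 W
From the inner boundary to the beech/plywood interface, ΣR_partial = 0.03987 K/W.
T_interface = T_in − Q·ΣR_partial = 23.8 °C − (369.9)(0.03987) = 9.05 °C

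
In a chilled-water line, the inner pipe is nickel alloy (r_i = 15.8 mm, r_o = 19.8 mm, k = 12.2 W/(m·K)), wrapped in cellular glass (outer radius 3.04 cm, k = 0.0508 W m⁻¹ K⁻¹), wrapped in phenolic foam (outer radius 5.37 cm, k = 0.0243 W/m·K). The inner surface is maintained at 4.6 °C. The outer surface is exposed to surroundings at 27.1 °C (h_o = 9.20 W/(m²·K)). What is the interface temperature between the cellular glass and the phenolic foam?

T = 10.2 °C

Treat each layer as a resistance in series:
  R'_nickel alloy = ln(0.0198/0.0158)/(2πk) = 0.2257/(2π·12.2) = 0.002944 m·K/W
  R'_cellular glass = ln(0.0304/0.0198)/(2πk) = 0.4288/(2π·0.0508) = 1.343 m·K/W
  R'_phenolic foam = ln(0.0537/0.0304)/(2πk) = 0.5690/(2π·0.0243) = 3.727 m·K/W
  R'_conv,out = 1/(2πr h) = 1/(2π·0.0537·9.20) = 0.3221 m·K/W
ΣR = 0.002944 + 1.343 + 3.727 + 0.3221 = 5.395 m·K/W
Q' = ΔT/ΣR = (4.6 °C − 27.1 °C)/5.395 = -4.171 W/m
From the inner boundary to the cellular glass/phenolic foam interface, ΣR_partial = 1.346 m·K/W.
T_interface = T_in − Q'·ΣR_partial = 4.6 °C − (-4.171)(1.346) = 10.2 °C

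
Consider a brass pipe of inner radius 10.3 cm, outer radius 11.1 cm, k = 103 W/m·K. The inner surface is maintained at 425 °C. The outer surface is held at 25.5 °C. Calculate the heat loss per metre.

Q' = 2πk·ΔT/ln(r₂/r₁) = 2π × 103 × 399.5 / ln(0.111/0.103) = 3.46×10^6 W/m

Q' = 3460 kW/m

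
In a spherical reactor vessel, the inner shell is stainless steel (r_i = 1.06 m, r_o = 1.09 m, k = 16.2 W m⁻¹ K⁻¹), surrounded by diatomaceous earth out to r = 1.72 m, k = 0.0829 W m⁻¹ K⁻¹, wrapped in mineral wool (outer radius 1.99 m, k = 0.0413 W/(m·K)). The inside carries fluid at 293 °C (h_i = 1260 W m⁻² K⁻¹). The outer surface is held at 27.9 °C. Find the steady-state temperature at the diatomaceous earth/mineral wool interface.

Resistance network (inner→outer):
  R_conv,in = 1/(4πr²h) = 1/(4π·1.06²·1260) = 5.621×10^-5 K/W
  R_stainless steel = (1/1.06 − 1/1.09)/(4πk) = 0.02597/(4π·16.2) = 1.275×10^-4 K/W
  R_diatomaceous earth = (1/1.09 − 1/1.72)/(4πk) = 0.3360/(4π·0.0829) = 0.3226 K/W
  R_mineral wool = (1/1.72 − 1/1.99)/(4πk) = 0.07888/(4π·0.0413) = 0.1520 K/W
ΣR = 5.621×10^-5 + 1.275×10^-4 + 0.3226 + 0.1520 = 0.4748 K/W
Q = ΔT/ΣR = (293 °C − 27.9 °C)/0.4748 = 558.3 W
From the inner boundary to the diatomaceous earth/mineral wool interface, ΣR_partial = 0.3228 K/W.
T_interface = T_in − Q·ΣR_partial = 293 °C − (558.3)(0.3228) = 113 °C

T = 113 °C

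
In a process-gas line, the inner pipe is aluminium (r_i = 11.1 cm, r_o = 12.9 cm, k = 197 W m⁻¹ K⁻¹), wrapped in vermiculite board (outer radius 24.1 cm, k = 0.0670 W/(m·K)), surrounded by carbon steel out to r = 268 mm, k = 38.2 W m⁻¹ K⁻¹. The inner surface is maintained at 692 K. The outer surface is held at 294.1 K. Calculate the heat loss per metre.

Series thermal resistances, inner to outer:
  R'_aluminium = ln(0.129/0.111)/(2πk) = 0.1503/(2π·197) = 1.214×10^-4 m·K/W
  R'_vermiculite board = ln(0.241/0.129)/(2πk) = 0.6250/(2π·0.0670) = 1.485 m·K/W
  R'_carbon steel = ln(0.268/0.241)/(2πk) = 0.1062/(2π·38.2) = 4.424×10^-4 m·K/W
ΣR = 1.214×10^-4 + 1.485 + 4.424×10^-4 = 1.486 m·K/W
Q' = ΔT/ΣR = (692 K − 294.1 K)/1.486 = 268 W/m

Q' = 268 W/m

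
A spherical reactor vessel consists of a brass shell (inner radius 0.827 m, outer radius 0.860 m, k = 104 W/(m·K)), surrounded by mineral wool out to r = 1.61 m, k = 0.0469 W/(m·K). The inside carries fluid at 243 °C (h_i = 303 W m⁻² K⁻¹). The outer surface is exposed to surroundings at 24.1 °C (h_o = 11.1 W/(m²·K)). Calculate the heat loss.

Series thermal resistances, inner to outer:
  R_conv,in = 1/(4πr²h) = 1/(4π·0.827²·303) = 3.840×10^-4 K/W
  R_brass = (1/0.827 − 1/0.860)/(4πk) = 0.04640/(4π·104) = 3.550×10^-5 K/W
  R_mineral wool = (1/0.860 − 1/1.61)/(4πk) = 0.5417/(4π·0.0469) = 0.9191 K/W
  R_conv,out = 1/(4πr²h) = 1/(4π·1.61²·11.1) = 0.002766 K/W
ΣR = 3.840×10^-4 + 3.550×10^-5 + 0.9191 + 0.002766 = 0.9223 K/W
Q = ΔT/ΣR = (243 °C − 24.1 °C)/0.9223 = 237 W

Q = 237 W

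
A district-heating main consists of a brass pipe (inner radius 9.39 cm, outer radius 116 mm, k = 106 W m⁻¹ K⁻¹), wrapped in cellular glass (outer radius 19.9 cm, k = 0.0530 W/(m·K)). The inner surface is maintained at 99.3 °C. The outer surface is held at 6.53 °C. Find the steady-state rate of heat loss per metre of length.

Resistance network (inner→outer):
  R'_brass = ln(0.116/0.0939)/(2πk) = 0.2114/(2π·106) = 3.173×10^-4 m·K/W
  R'_cellular glass = ln(0.199/0.116)/(2πk) = 0.5397/(2π·0.0530) = 1.621 m·K/W
ΣR = 3.173×10^-4 + 1.621 = 1.621 m·K/W
Q' = ΔT/ΣR = (99.3 °C − 6.53 °C)/1.621 = 57.2 W/m

Q' = 57.2 W/m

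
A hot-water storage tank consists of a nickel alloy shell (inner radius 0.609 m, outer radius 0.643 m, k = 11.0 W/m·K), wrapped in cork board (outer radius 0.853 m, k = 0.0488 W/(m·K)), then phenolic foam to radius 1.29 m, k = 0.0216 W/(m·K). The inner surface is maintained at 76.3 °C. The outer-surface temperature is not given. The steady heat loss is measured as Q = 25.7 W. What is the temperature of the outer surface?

T_out = 22.6 °C

Sum the resistances:
  R_nickel alloy = (1/0.609 − 1/0.643)/(4πk) = 0.08683/(4π·11.0) = 6.281×10^-4 K/W
  R_cork board = (1/0.643 − 1/0.853)/(4πk) = 0.3829/(4π·0.0488) = 0.6244 K/W
  R_phenolic foam = (1/0.853 − 1/1.29)/(4πk) = 0.3971/(4π·0.0216) = 1.463 K/W
ΣR = 2.088 K/W
ΔT = Q·ΣR = 25.7 × 2.088 = 53.66 K
Heat flows outward, so T_out = T_in − ΔT = 76.3 − 53.66 = 22.6 °C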